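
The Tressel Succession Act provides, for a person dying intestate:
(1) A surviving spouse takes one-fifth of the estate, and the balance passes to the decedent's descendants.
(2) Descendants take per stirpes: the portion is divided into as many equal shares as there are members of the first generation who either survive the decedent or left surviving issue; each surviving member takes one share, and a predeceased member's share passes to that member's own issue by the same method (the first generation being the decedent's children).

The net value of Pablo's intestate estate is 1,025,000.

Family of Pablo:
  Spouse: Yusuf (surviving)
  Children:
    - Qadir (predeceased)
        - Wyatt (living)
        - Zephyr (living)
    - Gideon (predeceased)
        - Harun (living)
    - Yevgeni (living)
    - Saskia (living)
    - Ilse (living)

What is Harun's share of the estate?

Harun receives 164,000.

Yusuf takes one-fifth of 1,025,000 = 205,000. The remaining 820,000 passes to the descendants.
The descendants' portion (820,000) is divided into 5 shares of 164,000: Yevgeni, Saskia, and Ilse each take 164,000; Qadir's 164,000 share passes to Qadir's issue; Gideon's 164,000 share passes to Gideon's issue.
Qadir's share (164,000) is divided into 2 shares of 82,000: Wyatt and Zephyr each take 82,000.
Gideon's share (164,000) passes entirely to Harun.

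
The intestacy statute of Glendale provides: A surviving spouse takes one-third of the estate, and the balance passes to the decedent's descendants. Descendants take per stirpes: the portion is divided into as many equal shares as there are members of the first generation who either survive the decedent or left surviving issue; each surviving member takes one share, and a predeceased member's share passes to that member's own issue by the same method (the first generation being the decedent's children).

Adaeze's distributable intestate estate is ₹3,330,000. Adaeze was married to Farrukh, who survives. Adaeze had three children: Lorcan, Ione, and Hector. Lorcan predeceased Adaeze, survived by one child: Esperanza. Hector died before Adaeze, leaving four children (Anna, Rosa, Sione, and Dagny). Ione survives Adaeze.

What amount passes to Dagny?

Dagny receives ₹185,000.

Farrukh takes one-third of ₹3,330,000 = ₹1,110,000. The remaining ₹2,220,000 passes to the descendants.
The descendants' portion (₹2,220,000) is divided into 3 shares of ₹740,000: Ione takes ₹740,000; Lorcan's ₹740,000 share passes to Lorcan's issue; Hector's ₹740,000 share passes to Hector's issue.
Lorcan's share (₹740,000) passes entirely to Esperanza.
Hector's share (₹740,000) is divided into 4 shares of ₹185,000: Anna, Rosa, Sione, and Dagny each take ₹185,000.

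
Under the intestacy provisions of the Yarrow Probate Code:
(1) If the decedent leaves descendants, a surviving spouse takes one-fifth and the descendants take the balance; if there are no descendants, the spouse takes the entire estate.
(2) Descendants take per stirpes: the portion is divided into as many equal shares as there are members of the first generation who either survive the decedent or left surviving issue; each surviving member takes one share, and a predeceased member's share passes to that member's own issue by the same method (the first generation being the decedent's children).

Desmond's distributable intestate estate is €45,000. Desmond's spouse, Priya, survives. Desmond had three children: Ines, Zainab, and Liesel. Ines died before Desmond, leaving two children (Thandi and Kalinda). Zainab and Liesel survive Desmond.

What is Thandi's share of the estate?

Thandi receives €6,000.

Priya takes one-fifth of €45,000 = €9,000. The remaining €36,000 passes to the descendants.
The descendants' portion (€36,000) is divided into 3 shares of €12,000: Zainab and Liesel each take €12,000; Ines's €12,000 share passes to Ines's issue.
Ines's share (€12,000) is divided into 2 shares of €6,000: Thandi and Kalinda each take €6,000.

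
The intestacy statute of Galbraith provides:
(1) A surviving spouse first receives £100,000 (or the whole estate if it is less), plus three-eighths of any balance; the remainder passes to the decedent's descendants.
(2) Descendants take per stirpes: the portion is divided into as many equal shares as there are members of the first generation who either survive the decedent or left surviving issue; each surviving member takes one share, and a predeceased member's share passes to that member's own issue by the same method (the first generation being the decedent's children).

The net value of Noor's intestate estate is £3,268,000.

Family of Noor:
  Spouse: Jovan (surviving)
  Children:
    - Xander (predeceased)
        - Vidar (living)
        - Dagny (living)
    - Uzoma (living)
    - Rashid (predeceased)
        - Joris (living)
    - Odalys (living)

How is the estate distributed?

Jovan: £1,288,000; Vidar: £247,500; Dagny: £247,500; Uzoma: £495,000; Joris: £495,000; Odalys: £495,000

Jovan first takes £100,000, leaving a balance of £3,168,000. Jovan then takes three-eighths of the balance (£1,188,000), for a total of £1,288,000. The remaining £1,980,000 passes to the descendants.
The descendants' portion (£1,980,000) is divided into 4 shares of £495,000: Uzoma and Odalys each take £495,000; Xander's £495,000 share passes to Xander's issue; Rashid's £495,000 share passes to Rashid's issue.
Xander's share (£495,000) is divided into 2 shares of £247,500: Vidar and Dagny each take £247,500.
Rashid's share (£495,000) passes entirely to Joris.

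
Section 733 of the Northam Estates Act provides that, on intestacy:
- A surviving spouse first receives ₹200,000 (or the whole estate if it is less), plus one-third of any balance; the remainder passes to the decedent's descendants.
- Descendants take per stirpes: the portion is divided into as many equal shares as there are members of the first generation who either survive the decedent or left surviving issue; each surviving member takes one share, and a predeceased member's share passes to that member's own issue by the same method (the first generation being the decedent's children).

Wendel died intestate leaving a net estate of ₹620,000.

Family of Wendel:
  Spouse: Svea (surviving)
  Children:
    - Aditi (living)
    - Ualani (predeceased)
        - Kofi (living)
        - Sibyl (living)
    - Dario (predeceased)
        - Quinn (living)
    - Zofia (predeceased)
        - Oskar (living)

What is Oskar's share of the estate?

Svea first takes ₹200,000, leaving a balance of ₹420,000. Svea then takes one-third of the balance (₹140,000), for a total of ₹340,000. The remaining ₹280,000 passes to the descendants.
The descendants' portion (₹280,000) is divided into 4 shares of ₹70,000: Aditi takes ₹70,000; Ualani's ₹70,000 share passes to Ualani's issue; Dario's ₹70,000 share passes to Dario's issue; Zofia's ₹70,000 share passes to Zofia's issue.
Ualani's share (₹70,000) is divided into 2 shares of ₹35,000: Kofi and Sibyl each take ₹35,000.
Dario's share (₹70,000) passes entirely to Quinn.
Zofia's share (₹70,000) passes entirely to Oskar.

Oskar receives ₹70,000.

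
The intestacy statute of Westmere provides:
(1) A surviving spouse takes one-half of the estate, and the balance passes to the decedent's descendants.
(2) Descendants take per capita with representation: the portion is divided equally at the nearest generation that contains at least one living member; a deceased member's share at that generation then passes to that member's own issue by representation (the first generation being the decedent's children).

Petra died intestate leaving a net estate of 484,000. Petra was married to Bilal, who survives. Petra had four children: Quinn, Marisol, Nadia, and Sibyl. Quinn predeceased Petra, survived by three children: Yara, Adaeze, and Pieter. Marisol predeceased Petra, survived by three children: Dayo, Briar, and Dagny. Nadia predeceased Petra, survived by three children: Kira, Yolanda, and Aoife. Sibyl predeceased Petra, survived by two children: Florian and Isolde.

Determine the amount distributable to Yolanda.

Bilal takes one-half of 484,000 = 242,000. The remaining 242,000 passes to the descendants.
No child survives, so the initial division is made at the grandchildren's generation.
The descendants' portion (242,000) is divided into 11 shares of 22,000: Yara, Adaeze, Pieter, Dayo, Briar, Dagny, Kira, Yolanda, Aoife, Florian, and Isolde each take 22,000.

Yolanda receives 22,000.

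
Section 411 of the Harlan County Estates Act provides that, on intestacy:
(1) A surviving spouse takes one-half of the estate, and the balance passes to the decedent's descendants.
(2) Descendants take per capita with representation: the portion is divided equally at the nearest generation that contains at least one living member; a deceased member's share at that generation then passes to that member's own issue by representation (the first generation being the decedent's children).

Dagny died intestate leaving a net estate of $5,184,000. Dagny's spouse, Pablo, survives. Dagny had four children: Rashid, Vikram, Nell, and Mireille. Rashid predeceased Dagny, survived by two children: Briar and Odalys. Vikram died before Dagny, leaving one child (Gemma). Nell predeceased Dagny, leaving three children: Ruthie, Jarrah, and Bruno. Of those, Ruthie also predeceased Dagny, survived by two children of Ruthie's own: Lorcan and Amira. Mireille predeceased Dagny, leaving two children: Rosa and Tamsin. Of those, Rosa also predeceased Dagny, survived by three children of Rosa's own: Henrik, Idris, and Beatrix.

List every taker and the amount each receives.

Pablo takes one-half of $5,184,000 = $2,592,000. The remaining $2,592,000 passes to the descendants.
No child survives, so the initial division is made at the grandchildren's generation.
The descendants' portion ($2,592,000) is divided into 8 shares of $324,000: Briar, Odalys, Gemma, Jarrah, Bruno, and Tamsin each take $324,000; Ruthie's $324,000 share passes to Ruthie's issue; Rosa's $324,000 share passes to Rosa's issue.
Ruthie's share ($324,000) is divided into 2 shares of $162,000: Lorcan and Amira each take $162,000.
Rosa's share ($324,000) is divided into 3 shares of $108,000: Henrik, Idris, and Beatrix each take $108,000.

Pablo: $2,592,000; Briar: $324,000; Odalys: $324,000; Gemma: $324,000; Lorcan: $162,000; Amira: $162,000; Jarrah: $324,000; Bruno: $324,000; Henrik: $108,000; Idris: $108,000; Beatrix: $108,000; Tamsin: $324,000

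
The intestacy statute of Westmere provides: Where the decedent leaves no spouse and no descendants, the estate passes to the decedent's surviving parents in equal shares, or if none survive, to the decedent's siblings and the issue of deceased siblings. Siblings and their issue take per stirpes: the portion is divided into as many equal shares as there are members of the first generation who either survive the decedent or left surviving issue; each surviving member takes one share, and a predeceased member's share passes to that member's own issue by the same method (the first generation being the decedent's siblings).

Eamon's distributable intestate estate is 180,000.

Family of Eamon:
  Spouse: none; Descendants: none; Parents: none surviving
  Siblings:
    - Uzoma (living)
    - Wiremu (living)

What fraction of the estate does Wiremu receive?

The entire 180,000 passes to the siblings and their issue.
That amount (180,000) is divided into 2 shares of 90,000: Uzoma and Wiremu each take 90,000.

Wiremu receives 1/2 of the estate.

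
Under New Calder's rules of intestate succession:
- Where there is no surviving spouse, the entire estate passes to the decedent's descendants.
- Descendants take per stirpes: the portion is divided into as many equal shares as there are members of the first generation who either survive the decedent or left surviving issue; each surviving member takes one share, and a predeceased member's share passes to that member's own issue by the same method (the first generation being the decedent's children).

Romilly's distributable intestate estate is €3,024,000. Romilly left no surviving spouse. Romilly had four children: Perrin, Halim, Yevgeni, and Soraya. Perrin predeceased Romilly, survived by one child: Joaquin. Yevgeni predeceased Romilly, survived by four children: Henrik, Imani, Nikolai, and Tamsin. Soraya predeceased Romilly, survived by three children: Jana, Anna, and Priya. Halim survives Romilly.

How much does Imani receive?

The entire €3,024,000 passes to the descendants.
That amount (€3,024,000) is divided into 4 shares of €756,000: Halim takes €756,000; Perrin's €756,000 share passes to Perrin's issue; Yevgeni's €756,000 share passes to Yevgeni's issue; Soraya's €756,000 share passes to Soraya's issue.
Perrin's share (€756,000) passes entirely to Joaquin.
Yevgeni's share (€756,000) is divided into 4 shares of €189,000: Henrik, Imani, Nikolai, and Tamsin each take €189,000.
Soraya's share (€756,000) is divided into 3 shares of €252,000: Jana, Anna, and Priya each take €252,000.

Imani receives €189,000.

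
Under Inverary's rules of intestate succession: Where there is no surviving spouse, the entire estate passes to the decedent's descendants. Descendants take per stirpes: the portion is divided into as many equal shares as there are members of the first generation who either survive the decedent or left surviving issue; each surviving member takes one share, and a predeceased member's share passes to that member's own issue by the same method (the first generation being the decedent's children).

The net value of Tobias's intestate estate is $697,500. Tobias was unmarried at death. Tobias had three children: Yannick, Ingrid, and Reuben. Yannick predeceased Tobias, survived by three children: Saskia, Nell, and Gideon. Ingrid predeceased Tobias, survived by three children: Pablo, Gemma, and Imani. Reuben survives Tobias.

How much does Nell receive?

Nell receives $77,500.

The entire $697,500 passes to the descendants.
That amount ($697,500) is divided into 3 shares of $232,500: Reuben takes $232,500; Yannick's $232,500 share passes to Yannick's issue; Ingrid's $232,500 share passes to Ingrid's issue.
Yannick's share ($232,500) is divided into 3 shares of $77,500: Saskia, Nell, and Gideon each take $77,500.
Ingrid's share ($232,500) is divided into 3 shares of $77,500: Pablo, Gemma, and Imani each take $77,500.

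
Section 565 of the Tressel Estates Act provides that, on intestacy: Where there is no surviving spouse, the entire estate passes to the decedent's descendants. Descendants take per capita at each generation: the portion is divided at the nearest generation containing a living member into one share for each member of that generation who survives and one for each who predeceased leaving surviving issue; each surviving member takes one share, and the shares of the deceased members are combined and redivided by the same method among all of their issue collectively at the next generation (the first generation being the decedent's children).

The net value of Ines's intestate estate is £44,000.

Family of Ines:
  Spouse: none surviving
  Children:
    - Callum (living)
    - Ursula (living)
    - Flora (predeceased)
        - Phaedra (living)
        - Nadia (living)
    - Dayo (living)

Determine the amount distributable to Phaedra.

The entire £44,000 passes to the descendants.
That amount (£44,000) is divided at the children's generation into 4 shares of £11,000. Callum, Ursula, and Dayo each take £11,000. The remaining share for the deceased Flora (£11,000) is carried to the next generation.
That pool (£11,000) is divided at the grandchildren's generation equally among Phaedra and Nadia: £5,500 each.

Phaedra receives £5,500.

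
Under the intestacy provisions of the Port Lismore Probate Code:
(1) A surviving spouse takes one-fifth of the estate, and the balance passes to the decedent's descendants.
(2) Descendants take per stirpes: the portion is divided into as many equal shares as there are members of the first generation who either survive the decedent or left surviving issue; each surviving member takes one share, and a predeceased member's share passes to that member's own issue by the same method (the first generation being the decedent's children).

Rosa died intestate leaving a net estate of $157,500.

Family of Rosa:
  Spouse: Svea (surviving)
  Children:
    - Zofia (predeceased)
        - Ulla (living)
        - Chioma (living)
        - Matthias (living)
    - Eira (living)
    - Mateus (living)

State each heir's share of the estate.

Svea: $31,500; Ulla: $14,000; Chioma: $14,000; Matthias: $14,000; Eira: $42,000; Mateus: $42,000

Svea takes one-fifth of $157,500 = $31,500. The remaining $126,000 passes to the descendants.
The descendants' portion ($126,000) is divided into 3 shares of $42,000: Eira and Mateus each take $42,000; Zofia's $42,000 share passes to Zofia's issue.
Zofia's share ($42,000) is divided into 3 shares of $14,000: Ulla, Chioma, and Matthias each take $14,000.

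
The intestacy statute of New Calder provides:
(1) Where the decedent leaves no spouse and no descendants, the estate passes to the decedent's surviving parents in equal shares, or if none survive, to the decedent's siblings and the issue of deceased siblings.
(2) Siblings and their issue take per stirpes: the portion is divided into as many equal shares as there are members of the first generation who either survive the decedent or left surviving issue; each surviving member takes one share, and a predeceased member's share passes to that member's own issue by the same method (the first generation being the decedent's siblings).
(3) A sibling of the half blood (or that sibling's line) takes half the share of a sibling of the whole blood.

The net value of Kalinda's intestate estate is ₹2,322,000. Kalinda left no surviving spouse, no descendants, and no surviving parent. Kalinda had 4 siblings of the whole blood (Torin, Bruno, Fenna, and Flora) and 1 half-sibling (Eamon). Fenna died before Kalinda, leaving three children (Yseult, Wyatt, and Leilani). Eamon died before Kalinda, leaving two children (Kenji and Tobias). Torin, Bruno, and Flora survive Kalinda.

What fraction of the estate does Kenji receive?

The entire ₹2,322,000 passes to the siblings and their issue.
Counting each half-blood sibling's line as half a unit, there are 9/2 units in ₹2,322,000, so one unit is ₹516,000. Whole-blood lines (Torin, Bruno, Fenna, and Flora) take ₹516,000 each; half-blood lines (Eamon) take ₹258,000 each.
Fenna's share (₹516,000) is divided into 3 shares of ₹172,000: Yseult, Wyatt, and Leilani each take ₹172,000.
Eamon's share (₹258,000) is divided into 2 shares of ₹129,000: Kenji and Tobias each take ₹129,000.

Kenji receives 1/18 of the estate.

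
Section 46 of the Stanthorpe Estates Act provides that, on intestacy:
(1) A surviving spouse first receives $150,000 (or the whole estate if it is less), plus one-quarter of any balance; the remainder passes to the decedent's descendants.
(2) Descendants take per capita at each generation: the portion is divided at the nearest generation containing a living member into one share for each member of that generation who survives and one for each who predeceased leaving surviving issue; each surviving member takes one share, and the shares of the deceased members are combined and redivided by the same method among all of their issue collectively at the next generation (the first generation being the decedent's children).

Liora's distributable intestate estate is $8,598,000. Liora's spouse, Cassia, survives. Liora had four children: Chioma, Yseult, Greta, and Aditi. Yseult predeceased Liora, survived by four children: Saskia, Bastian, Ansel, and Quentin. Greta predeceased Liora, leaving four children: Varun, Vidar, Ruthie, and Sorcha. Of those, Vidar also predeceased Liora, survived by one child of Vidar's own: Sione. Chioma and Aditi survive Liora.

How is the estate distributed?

Cassia: $2,262,000; Chioma: $1,584,000; Saskia: $396,000; Bastian: $396,000; Ansel: $396,000; Quentin: $396,000; Varun: $396,000; Sione: $396,000; Ruthie: $396,000; Sorcha: $396,000; Aditi: $1,584,000

Cassia first takes $150,000, leaving a balance of $8,448,000. Cassia then takes one-quarter of the balance ($2,112,000), for a total of $2,262,000. The remaining $6,336,000 passes to the descendants.
The descendants' portion ($6,336,000) is divided at the children's generation into 4 shares of $1,584,000. Chioma and Aditi each take $1,584,000. The 2 shares of the deceased (Yseult and Greta) are combined into a pool of $3,168,000.
That pool ($3,168,000) is divided at the grandchildren's generation into 8 shares of $396,000. Saskia, Bastian, Ansel, Quentin, Varun, Ruthie, and Sorcha each take $396,000. The remaining share for the deceased Vidar ($396,000) is carried to the next generation.
That pool ($396,000) passes entirely to Sione, the sole taker at the great-grandchildren's generation.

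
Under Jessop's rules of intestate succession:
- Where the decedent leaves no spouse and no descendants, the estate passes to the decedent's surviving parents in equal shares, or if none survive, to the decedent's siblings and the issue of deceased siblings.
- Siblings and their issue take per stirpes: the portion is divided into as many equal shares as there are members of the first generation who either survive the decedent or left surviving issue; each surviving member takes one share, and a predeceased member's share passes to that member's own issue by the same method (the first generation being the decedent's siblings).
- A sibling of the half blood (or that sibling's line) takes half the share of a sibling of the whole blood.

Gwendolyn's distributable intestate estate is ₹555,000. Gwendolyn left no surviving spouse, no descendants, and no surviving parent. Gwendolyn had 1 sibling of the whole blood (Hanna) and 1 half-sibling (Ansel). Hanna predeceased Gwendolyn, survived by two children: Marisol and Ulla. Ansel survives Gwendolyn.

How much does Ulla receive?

The entire ₹555,000 passes to the siblings and their issue.
Counting each half-blood sibling's line as half a unit, there are 3/2 units in ₹555,000, so one unit is ₹370,000. Whole-blood lines (Hanna) take ₹370,000 each; half-blood lines (Ansel) take ₹185,000 each.
Hanna's share (₹370,000) is divided into 2 shares of ₹185,000: Marisol and Ulla each take ₹185,000.

Ulla receives ₹185,000.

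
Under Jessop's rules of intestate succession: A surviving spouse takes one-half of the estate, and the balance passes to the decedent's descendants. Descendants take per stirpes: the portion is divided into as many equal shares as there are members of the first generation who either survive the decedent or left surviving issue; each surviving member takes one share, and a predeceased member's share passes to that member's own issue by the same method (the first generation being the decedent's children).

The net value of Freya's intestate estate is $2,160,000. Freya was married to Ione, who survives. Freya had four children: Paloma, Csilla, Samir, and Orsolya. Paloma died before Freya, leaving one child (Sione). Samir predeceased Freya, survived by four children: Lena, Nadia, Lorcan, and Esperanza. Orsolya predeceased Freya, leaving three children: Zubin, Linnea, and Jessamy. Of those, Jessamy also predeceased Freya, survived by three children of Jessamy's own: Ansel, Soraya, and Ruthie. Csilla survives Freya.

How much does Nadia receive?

Nadia receives $67,500.

Ione takes one-half of $2,160,000 = $1,080,000. The remaining $1,080,000 passes to the descendants.
The descendants' portion ($1,080,000) is divided into 4 shares of $270,000: Csilla takes $270,000; Paloma's $270,000 share passes to Paloma's issue; Samir's $270,000 share passes to Samir's issue; Orsolya's $270,000 share passes to Orsolya's issue.
Paloma's share ($270,000) passes entirely to Sione.
Samir's share ($270,000) is divided into 4 shares of $67,500: Lena, Nadia, Lorcan, and Esperanza each take $67,500.
Orsolya's share ($270,000) is divided into 3 shares of $90,000: Zubin and Linnea each take $90,000; Jessamy's $90,000 share passes to Jessamy's issue.
Jessamy's share ($90,000) is divided into 3 shares of $30,000: Ansel, Soraya, and Ruthie each take $30,000.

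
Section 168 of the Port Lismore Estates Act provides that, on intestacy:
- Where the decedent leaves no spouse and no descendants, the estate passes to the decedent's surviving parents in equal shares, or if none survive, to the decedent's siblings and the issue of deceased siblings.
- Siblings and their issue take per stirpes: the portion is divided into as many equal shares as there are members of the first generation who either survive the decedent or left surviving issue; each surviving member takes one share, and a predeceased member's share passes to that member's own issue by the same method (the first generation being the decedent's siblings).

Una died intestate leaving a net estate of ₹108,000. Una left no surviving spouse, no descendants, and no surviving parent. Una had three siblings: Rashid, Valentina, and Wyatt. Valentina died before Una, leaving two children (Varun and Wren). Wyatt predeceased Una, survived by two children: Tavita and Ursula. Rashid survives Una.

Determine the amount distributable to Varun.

The entire ₹108,000 passes to the siblings and their issue.
That amount (₹108,000) is divided into 3 shares of ₹36,000: Rashid takes ₹36,000; Valentina's ₹36,000 share passes to Valentina's issue; Wyatt's ₹36,000 share passes to Wyatt's issue.
Valentina's share (₹36,000) is divided into 2 shares of ₹18,000: Varun and Wren each take ₹18,000.
Wyatt's share (₹36,000) is divided into 2 shares of ₹18,000: Tavita and Ursula each take ₹18,000.

Varun receives ₹18,000.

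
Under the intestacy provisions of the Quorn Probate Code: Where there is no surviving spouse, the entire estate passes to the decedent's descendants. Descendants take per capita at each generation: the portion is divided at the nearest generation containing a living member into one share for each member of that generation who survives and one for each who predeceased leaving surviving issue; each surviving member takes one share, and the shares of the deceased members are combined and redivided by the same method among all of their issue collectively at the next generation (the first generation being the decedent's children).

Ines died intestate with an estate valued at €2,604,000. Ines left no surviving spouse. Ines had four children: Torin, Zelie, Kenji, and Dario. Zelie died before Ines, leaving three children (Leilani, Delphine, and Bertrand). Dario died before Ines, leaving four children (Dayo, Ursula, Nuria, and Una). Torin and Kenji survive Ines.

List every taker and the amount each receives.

The entire €2,604,000 passes to the descendants.
That amount (€2,604,000) is divided at the children's generation into 4 shares of €651,000. Torin and Kenji each take €651,000. The 2 shares of the deceased (Zelie and Dario) are combined into a pool of €1,302,000.
That pool (€1,302,000) is divided at the grandchildren's generation equally among Leilani, Delphine, Bertrand, Dayo, Ursula, Nuria, and Una: €186,000 each.

Torin: €651,000; Leilani: €186,000; Delphine: €186,000; Bertrand: €186,000; Kenji: €651,000; Dayo: €186,000; Ursula: €186,000; Nuria: €186,000; Una: €186,000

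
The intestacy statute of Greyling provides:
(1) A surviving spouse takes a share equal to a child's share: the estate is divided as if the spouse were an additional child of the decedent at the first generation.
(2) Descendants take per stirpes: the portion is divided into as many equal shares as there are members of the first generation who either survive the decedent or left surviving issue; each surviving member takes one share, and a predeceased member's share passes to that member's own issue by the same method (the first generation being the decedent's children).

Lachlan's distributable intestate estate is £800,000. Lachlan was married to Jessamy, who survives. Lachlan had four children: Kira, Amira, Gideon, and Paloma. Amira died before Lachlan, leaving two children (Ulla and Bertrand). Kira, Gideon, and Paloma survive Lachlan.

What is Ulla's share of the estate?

Ulla receives £80,000.

The spouse counts as an additional share at the children's level, so there are 5 primary shares of £160,000. Jessamy takes one such share (£160,000).
The children's combined portion (£640,000) is divided into 4 shares of £160,000: Kira, Gideon, and Paloma each take £160,000; Amira's £160,000 share passes to Amira's issue.
Amira's share (£160,000) is divided into 2 shares of £80,000: Ulla and Bertrand each take £80,000.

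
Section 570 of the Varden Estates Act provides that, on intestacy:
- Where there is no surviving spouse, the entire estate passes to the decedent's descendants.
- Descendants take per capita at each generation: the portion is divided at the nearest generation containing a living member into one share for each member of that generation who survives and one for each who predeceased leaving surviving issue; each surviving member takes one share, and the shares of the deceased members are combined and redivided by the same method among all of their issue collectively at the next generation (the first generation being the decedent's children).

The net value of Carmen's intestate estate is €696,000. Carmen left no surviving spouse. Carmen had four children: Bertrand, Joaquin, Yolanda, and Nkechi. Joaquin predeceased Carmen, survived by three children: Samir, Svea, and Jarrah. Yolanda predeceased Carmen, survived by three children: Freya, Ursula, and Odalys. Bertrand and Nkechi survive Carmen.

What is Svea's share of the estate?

Svea receives €58,000.

The entire €696,000 passes to the descendants.
That amount (€696,000) is divided at the children's generation into 4 shares of €174,000. Bertrand and Nkechi each take €174,000. The 2 shares of the deceased (Joaquin and Yolanda) are combined into a pool of €348,000.
That pool (€348,000) is divided at the grandchildren's generation equally among Samir, Svea, Jarrah, Freya, Ursula, and Odalys: €58,000 each.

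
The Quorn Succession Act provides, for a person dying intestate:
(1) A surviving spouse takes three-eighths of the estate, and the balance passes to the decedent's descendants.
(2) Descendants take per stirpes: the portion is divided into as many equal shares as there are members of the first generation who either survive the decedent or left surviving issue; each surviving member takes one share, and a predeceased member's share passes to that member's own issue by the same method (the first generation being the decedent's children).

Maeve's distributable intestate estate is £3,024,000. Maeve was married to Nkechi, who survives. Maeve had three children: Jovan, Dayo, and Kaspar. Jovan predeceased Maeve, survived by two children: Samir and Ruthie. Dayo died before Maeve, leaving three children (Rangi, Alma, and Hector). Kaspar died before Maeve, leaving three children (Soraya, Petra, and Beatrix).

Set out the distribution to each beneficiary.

Nkechi takes three-eighths of £3,024,000 = £1,134,000. The remaining £1,890,000 passes to the descendants.
The descendants' portion (£1,890,000) is divided into 3 shares of £630,000: Jovan's £630,000 share passes to Jovan's issue; Dayo's £630,000 share passes to Dayo's issue; Kaspar's £630,000 share passes to Kaspar's issue.
Jovan's share (£630,000) is divided into 2 shares of £315,000: Samir and Ruthie each take £315,000.
Dayo's share (£630,000) is divided into 3 shares of £210,000: Rangi, Alma, and Hector each take £210,000.
Kaspar's share (£630,000) is divided into 3 shares of £210,000: Soraya, Petra, and Beatrix each take £210,000.

Nkechi: £1,134,000; Samir: £315,000; Ruthie: £315,000; Rangi: £210,000; Alma: £210,000; Hector: £210,000; Soraya: £210,000; Petra: £210,000; Beatrix: £210,000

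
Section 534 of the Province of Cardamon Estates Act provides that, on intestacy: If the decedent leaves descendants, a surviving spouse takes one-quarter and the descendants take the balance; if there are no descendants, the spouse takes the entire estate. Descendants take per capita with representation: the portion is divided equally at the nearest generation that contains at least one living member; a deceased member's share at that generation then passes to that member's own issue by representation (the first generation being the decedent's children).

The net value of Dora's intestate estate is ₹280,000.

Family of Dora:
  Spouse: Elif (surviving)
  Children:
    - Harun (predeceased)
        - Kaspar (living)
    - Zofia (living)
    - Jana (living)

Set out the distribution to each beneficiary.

Elif takes one-quarter of ₹280,000 = ₹70,000. The remaining ₹210,000 passes to the descendants.
The descendants' portion (₹210,000) is divided into 3 shares of ₹70,000: Zofia and Jana each take ₹70,000; Harun's ₹70,000 share passes to Harun's issue.
Harun's share (₹70,000) passes entirely to Kaspar.

Elif: ₹70,000; Kaspar: ₹70,000; Zofia: ₹70,000; Jana: ₹70,000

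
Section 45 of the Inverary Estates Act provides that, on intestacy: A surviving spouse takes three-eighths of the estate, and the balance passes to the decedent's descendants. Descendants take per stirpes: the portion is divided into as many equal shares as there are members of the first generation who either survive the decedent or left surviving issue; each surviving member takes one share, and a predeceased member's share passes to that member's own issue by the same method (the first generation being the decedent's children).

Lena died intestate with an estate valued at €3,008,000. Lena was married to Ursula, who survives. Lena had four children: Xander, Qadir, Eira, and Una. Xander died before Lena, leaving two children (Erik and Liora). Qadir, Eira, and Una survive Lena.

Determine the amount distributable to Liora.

Liora receives €235,000.

Ursula takes three-eighths of €3,008,000 = €1,128,000. The remaining €1,880,000 passes to the descendants.
The descendants' portion (€1,880,000) is divided into 4 shares of €470,000: Qadir, Eira, and Una each take €470,000; Xander's €470,000 share passes to Xander's issue.
Xander's share (€470,000) is divided into 2 shares of €235,000: Erik and Liora each take €235,000.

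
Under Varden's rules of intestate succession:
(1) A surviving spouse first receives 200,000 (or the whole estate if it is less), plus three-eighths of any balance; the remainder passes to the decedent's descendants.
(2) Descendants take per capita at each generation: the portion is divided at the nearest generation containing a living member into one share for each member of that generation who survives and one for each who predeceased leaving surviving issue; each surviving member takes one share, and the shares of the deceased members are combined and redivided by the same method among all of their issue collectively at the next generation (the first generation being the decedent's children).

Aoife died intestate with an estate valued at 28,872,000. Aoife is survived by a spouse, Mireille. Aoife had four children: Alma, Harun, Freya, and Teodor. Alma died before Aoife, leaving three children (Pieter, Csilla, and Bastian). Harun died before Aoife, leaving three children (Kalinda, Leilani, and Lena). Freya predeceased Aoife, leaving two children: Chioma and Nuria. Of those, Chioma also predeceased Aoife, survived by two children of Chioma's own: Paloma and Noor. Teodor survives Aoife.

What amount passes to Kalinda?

Mireille first takes 200,000, leaving a balance of 28,672,000. Mireille then takes three-eighths of the balance (10,752,000), for a total of 10,952,000. The remaining 17,920,000 passes to the descendants.
The descendants' portion (17,920,000) is divided at the children's generation into 4 shares of 4,480,000. Teodor takes 4,480,000. The 3 shares of the deceased (Alma, Harun, and Freya) are combined into a pool of 13,440,000.
That pool (13,440,000) is divided at the grandchildren's generation into 8 shares of 1,680,000. Pieter, Csilla, Bastian, Kalinda, Leilani, Lena, and Nuria each take 1,680,000. The remaining share for the deceased Chioma (1,680,000) is carried to the next generation.
That pool (1,680,000) is divided at the great-grandchildren's generation equally among Paloma and Noor: 840,000 each.

Kalinda receives 1,680,000.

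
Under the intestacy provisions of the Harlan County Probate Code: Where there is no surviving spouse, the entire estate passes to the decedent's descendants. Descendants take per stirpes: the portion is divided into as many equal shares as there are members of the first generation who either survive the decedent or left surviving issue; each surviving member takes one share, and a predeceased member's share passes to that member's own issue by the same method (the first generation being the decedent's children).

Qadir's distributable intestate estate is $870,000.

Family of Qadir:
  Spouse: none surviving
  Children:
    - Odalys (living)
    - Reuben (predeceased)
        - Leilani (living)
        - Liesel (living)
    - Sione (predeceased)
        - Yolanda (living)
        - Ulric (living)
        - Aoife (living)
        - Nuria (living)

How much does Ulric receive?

Ulric receives $72,500.

The entire $870,000 passes to the descendants.
That amount ($870,000) is divided into 3 shares of $290,000: Odalys takes $290,000; Reuben's $290,000 share passes to Reuben's issue; Sione's $290,000 share passes to Sione's issue.
Reuben's share ($290,000) is divided into 2 shares of $145,000: Leilani and Liesel each take $145,000.
Sione's share ($290,000) is divided into 4 shares of $72,500: Yolanda, Ulric, Aoife, and Nuria each take $72,500.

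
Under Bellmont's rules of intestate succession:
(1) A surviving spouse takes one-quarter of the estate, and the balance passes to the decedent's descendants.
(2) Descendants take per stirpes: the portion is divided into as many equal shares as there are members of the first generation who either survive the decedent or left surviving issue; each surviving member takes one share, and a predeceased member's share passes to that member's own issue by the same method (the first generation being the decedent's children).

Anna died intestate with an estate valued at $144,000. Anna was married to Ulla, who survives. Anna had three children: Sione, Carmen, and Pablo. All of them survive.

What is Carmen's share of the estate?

Carmen receives $36,000.

Ulla takes one-quarter of $144,000 = $36,000. The remaining $108,000 passes to the descendants.
The descendants' portion ($108,000) is divided into 3 shares of $36,000: Sione, Carmen, and Pablo each take $36,000.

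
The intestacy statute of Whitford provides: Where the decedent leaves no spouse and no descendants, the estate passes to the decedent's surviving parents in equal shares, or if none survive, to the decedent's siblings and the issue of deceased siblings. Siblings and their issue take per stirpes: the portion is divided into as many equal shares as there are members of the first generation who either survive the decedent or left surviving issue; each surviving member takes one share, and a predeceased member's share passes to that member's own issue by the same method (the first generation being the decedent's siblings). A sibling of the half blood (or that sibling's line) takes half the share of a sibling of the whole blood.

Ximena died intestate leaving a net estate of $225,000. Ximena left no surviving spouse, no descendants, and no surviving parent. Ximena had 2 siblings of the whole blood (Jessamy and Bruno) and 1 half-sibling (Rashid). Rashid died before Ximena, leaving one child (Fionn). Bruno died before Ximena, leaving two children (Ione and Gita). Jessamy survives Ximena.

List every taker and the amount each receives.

Jessamy: $90,000; Fionn: $45,000; Ione: $45,000; Gita: $45,000

The entire $225,000 passes to the siblings and their issue.
Counting each half-blood sibling's line as half a unit, there are 5/2 units in $225,000, so one unit is $90,000. Whole-blood lines (Jessamy and Bruno) take $90,000 each; half-blood lines (Rashid) take $45,000 each.
Rashid's share ($45,000) passes entirely to Fionn.
Bruno's share ($90,000) is divided into 2 shares of $45,000: Ione and Gita each take $45,000.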